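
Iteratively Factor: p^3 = (p)*(p^2) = p^2*(p)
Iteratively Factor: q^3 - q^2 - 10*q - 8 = (q + 1)*(q^2 - 2*q - 8) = (q + 1)*(q + 2)*(q - 4)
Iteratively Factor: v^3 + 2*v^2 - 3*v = (v - 1)*(v^2 + 3*v) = (v - 1)*(v + 3)*(v)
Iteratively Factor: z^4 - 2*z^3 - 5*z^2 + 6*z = (z)*(z^3 - 2*z^2 - 5*z + 6) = z*(z - 3)*(z^2 + z - 2) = z*(z - 3)*(z + 2)*(z - 1)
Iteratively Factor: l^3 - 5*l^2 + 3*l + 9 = (l - 3)*(l^2 - 2*l - 3) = (l - 3)^2*(l + 1)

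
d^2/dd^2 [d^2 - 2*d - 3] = 2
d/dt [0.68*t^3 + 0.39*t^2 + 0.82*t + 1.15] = 2.04*t^2 + 0.78*t + 0.82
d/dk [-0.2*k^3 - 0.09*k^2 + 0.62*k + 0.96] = -0.6*k^2 - 0.18*k + 0.62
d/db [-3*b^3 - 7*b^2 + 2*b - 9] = -9*b^2 - 14*b + 2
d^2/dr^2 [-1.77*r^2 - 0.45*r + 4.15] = -3.54000000000000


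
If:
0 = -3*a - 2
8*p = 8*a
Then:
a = -2/3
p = -2/3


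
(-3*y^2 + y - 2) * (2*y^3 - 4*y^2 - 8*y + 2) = -6*y^5 + 14*y^4 + 16*y^3 - 6*y^2 + 18*y - 4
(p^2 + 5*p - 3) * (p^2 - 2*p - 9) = p^4 + 3*p^3 - 22*p^2 - 39*p + 27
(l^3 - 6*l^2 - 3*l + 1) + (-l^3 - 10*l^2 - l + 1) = -16*l^2 - 4*l + 2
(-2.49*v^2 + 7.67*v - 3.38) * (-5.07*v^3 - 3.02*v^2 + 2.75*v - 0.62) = 12.6243*v^5 - 31.3671*v^4 - 12.8743*v^3 + 32.8439*v^2 - 14.0504*v + 2.0956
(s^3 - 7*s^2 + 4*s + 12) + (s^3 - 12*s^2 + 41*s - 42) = 2*s^3 - 19*s^2 + 45*s - 30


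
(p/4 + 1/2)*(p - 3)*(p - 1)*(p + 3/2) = p^4/4 - p^3/8 - 2*p^2 - 3*p/8 + 9/4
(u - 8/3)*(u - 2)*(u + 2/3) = u^3 - 4*u^2 + 20*u/9 + 32/9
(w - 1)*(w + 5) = w^2 + 4*w - 5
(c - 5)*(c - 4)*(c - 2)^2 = c^4 - 13*c^3 + 60*c^2 - 116*c + 80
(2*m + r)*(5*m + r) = 10*m^2 + 7*m*r + r^2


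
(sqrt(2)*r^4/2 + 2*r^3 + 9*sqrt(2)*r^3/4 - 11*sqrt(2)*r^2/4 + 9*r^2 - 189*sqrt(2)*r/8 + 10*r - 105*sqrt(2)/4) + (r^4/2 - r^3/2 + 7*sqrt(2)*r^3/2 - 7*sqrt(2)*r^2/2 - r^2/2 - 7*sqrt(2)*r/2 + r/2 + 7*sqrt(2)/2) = r^4/2 + sqrt(2)*r^4/2 + 3*r^3/2 + 23*sqrt(2)*r^3/4 - 25*sqrt(2)*r^2/4 + 17*r^2/2 - 217*sqrt(2)*r/8 + 21*r/2 - 91*sqrt(2)/4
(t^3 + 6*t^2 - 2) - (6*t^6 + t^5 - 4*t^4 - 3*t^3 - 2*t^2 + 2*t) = -6*t^6 - t^5 + 4*t^4 + 4*t^3 + 8*t^2 - 2*t - 2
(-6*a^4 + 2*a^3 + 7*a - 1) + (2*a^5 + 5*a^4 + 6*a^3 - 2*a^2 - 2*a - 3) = 2*a^5 - a^4 + 8*a^3 - 2*a^2 + 5*a - 4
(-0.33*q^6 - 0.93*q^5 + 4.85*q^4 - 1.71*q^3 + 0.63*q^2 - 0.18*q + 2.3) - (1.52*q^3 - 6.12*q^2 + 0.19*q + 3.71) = -0.33*q^6 - 0.93*q^5 + 4.85*q^4 - 3.23*q^3 + 6.75*q^2 - 0.37*q - 1.41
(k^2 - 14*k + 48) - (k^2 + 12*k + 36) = 12 - 26*k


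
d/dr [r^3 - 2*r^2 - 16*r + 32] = 3*r^2 - 4*r - 16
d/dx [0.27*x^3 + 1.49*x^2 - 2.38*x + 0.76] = 0.81*x^2 + 2.98*x - 2.38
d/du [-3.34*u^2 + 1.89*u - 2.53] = 1.89 - 6.68*u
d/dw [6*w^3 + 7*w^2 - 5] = 2*w*(9*w + 7)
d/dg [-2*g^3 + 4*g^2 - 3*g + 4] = -6*g^2 + 8*g - 3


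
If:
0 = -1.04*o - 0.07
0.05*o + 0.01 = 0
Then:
No Solution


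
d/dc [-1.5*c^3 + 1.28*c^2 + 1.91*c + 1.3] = -4.5*c^2 + 2.56*c + 1.91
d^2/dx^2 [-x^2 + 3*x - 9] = -2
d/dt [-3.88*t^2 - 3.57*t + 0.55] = -7.76*t - 3.57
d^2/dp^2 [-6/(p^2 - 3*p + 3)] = 12*(p^2 - 3*p - (2*p - 3)^2 + 3)/(p^2 - 3*p + 3)^3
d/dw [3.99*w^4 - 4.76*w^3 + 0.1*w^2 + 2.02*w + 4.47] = 15.96*w^3 - 14.28*w^2 + 0.2*w + 2.02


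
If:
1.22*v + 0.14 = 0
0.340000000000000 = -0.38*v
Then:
No Solution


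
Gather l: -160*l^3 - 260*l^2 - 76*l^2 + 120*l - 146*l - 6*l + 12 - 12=-160*l^3 - 336*l^2 - 32*l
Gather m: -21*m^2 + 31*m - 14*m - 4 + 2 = -21*m^2 + 17*m - 2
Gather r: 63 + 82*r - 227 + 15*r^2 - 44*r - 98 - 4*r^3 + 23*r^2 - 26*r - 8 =-4*r^3 + 38*r^2 + 12*r - 270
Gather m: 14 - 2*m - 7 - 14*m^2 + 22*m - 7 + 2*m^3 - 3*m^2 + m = 2*m^3 - 17*m^2 + 21*m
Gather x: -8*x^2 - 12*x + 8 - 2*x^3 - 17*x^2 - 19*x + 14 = -2*x^3 - 25*x^2 - 31*x + 22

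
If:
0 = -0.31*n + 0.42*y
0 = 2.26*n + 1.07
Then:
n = -0.47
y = -0.35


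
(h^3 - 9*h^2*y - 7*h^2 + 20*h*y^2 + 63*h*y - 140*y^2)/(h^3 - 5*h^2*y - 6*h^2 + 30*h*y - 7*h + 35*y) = (h - 4*y)/(h + 1)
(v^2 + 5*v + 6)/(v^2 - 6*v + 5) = (v^2 + 5*v + 6)/(v^2 - 6*v + 5)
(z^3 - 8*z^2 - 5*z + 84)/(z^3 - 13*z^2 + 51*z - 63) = (z^2 - z - 12)/(z^2 - 6*z + 9)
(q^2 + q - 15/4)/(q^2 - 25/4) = (2*q - 3)/(2*q - 5)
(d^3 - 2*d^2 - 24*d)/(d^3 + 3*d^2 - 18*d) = (d^2 - 2*d - 24)/(d^2 + 3*d - 18)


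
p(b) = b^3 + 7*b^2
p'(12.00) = 600.00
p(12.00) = 2736.00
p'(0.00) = 0.00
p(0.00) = 0.00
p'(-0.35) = -4.53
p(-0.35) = 0.81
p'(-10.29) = 173.59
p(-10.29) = -348.36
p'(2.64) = 57.87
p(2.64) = 67.19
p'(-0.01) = -0.14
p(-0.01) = 0.00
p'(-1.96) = -15.92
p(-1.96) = 19.36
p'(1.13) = 19.65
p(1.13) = 10.38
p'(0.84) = 13.88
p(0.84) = 5.53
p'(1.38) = 25.03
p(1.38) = 15.96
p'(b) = 3*b^2 + 14*b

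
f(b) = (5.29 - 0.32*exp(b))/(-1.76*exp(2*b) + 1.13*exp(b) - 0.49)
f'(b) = (5.29 - 0.32*exp(b))*(3.52*exp(2*b) - 1.13*exp(b))/(-1.76*exp(2*b) + 1.13*exp(b) - 0.49)^2 - 0.32*exp(b)/(-1.76*exp(2*b) + 1.13*exp(b) - 0.49) = (-0.5632*exp(2*b) + 18.6208*exp(b) - 5.8209)*exp(b)/(3.0976*exp(4*b) - 3.9776*exp(3*b) + 3.0017*exp(2*b) - 1.1074*exp(b) + 0.2401)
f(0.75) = -0.77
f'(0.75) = 1.84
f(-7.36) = -10.81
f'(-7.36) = -0.02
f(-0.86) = -15.76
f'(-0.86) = 7.75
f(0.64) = -1.00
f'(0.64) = 2.38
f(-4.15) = -11.18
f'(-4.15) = -0.39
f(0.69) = -0.89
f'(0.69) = 2.12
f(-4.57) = -11.05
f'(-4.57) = -0.25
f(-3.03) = -12.00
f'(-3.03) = -1.23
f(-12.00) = -10.80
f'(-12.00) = 0.00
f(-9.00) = -10.80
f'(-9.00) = 0.00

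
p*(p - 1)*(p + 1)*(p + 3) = p^4 + 3*p^3 - p^2 - 3*p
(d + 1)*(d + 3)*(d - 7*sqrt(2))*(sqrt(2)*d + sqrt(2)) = sqrt(2)*d^4 - 14*d^3 + 5*sqrt(2)*d^3 - 70*d^2 + 7*sqrt(2)*d^2 - 98*d + 3*sqrt(2)*d - 42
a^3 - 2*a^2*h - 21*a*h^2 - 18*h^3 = (a - 6*h)*(a + h)*(a + 3*h)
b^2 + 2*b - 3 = (b - 1)*(b + 3)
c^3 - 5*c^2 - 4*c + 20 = (c - 5)*(c - 2)*(c + 2)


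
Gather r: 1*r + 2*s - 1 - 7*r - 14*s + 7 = -6*r - 12*s + 6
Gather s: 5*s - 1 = 5*s - 1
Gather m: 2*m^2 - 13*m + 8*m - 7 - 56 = 2*m^2 - 5*m - 63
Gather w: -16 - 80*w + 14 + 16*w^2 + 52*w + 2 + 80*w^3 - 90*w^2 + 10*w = 80*w^3 - 74*w^2 - 18*w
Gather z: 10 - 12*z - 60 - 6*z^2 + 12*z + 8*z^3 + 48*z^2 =8*z^3 + 42*z^2 - 50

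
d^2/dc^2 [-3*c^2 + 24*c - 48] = -6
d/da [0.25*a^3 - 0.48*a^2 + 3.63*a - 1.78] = 0.75*a^2 - 0.96*a + 3.63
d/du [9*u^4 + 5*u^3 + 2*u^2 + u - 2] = 36*u^3 + 15*u^2 + 4*u + 1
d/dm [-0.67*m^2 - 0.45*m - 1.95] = -1.34*m - 0.45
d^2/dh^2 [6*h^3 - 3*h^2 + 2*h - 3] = 36*h - 6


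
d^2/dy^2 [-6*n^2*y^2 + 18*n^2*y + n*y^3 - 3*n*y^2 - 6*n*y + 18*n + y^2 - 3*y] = -12*n^2 + 6*n*y - 6*n + 2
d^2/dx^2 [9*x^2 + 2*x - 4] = 18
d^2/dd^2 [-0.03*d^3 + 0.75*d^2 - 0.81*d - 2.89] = 1.5 - 0.18*d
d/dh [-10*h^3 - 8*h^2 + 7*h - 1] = -30*h^2 - 16*h + 7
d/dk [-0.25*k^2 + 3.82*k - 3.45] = 3.82 - 0.5*k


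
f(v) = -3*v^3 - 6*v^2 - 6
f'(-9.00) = -621.00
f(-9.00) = 1695.00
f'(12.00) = -1440.00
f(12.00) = -6054.00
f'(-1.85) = -8.60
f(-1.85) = -7.54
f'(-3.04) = -46.69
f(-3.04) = 22.83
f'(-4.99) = -164.22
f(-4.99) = 217.35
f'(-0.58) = 3.93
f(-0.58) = -7.43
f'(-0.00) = 0.00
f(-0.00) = -6.00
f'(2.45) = -83.42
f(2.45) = -86.13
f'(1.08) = -23.46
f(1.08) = -16.78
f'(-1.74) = -6.37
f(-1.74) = -8.36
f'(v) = -9*v^2 - 12*v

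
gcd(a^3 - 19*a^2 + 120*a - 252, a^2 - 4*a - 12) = a - 6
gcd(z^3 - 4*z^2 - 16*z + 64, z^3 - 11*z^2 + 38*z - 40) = z - 4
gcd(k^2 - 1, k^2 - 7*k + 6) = k - 1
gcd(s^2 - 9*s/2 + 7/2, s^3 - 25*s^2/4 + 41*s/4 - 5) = s - 1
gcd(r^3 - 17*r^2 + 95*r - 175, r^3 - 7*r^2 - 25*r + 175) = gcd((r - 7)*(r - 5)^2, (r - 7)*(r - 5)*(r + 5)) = r^2 - 12*r + 35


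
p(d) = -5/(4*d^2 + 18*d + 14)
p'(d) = -5*(-8*d - 18)/(4*d^2 + 18*d + 14)^2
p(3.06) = -0.05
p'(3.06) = 0.02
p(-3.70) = -2.31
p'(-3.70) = -12.43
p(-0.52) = -0.87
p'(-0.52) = 2.11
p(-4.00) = -0.83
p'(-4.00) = -1.94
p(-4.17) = -0.59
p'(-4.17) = -1.06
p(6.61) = -0.02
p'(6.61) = 0.00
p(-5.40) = -0.15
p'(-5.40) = -0.11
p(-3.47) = 16.87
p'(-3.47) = -555.47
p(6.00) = -0.02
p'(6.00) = 0.00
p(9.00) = -0.01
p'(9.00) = 0.00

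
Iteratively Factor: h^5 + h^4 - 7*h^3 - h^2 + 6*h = (h + 1)*(h^4 - 7*h^2 + 6*h) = (h - 1)*(h + 1)*(h^3 + h^2 - 6*h) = h*(h - 1)*(h + 1)*(h^2 + h - 6) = h*(h - 2)*(h - 1)*(h + 1)*(h + 3)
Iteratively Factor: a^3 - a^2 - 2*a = (a - 2)*(a^2 + a) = a*(a - 2)*(a + 1)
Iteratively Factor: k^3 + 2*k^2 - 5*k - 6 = (k + 1)*(k^2 + k - 6) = (k + 1)*(k + 3)*(k - 2)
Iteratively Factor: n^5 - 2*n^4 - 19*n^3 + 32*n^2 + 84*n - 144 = (n + 3)*(n^4 - 5*n^3 - 4*n^2 + 44*n - 48) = (n + 3)^2*(n^3 - 8*n^2 + 20*n - 16) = (n - 4)*(n + 3)^2*(n^2 - 4*n + 4) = (n - 4)*(n - 2)*(n + 3)^2*(n - 2)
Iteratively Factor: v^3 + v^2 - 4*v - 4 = (v + 1)*(v^2 - 4) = (v + 1)*(v + 2)*(v - 2)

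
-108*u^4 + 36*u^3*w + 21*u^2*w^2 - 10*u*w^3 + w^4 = (-6*u + w)*(-3*u + w)^2*(2*u + w)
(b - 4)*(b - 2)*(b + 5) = b^3 - b^2 - 22*b + 40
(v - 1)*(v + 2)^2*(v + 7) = v^4 + 10*v^3 + 21*v^2 - 4*v - 28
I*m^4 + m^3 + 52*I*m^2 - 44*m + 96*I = (m - 8*I)*(m + 2*I)*(m + 6*I)*(I*m + 1)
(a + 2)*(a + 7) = a^2 + 9*a + 14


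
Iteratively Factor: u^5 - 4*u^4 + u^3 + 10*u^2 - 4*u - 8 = (u + 1)*(u^4 - 5*u^3 + 6*u^2 + 4*u - 8) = (u + 1)^2*(u^3 - 6*u^2 + 12*u - 8) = (u - 2)*(u + 1)^2*(u^2 - 4*u + 4) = (u - 2)^2*(u + 1)^2*(u - 2)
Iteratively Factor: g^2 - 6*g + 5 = (g - 5)*(g - 1)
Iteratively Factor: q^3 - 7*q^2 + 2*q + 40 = (q - 4)*(q^2 - 3*q - 10) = (q - 5)*(q - 4)*(q + 2)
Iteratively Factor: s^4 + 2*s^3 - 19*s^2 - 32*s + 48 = (s - 4)*(s^3 + 6*s^2 + 5*s - 12) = (s - 4)*(s - 1)*(s^2 + 7*s + 12) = (s - 4)*(s - 1)*(s + 3)*(s + 4)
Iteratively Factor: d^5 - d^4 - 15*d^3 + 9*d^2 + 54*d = (d)*(d^4 - d^3 - 15*d^2 + 9*d + 54) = d*(d - 3)*(d^3 + 2*d^2 - 9*d - 18) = d*(d - 3)^2*(d^2 + 5*d + 6) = d*(d - 3)^2*(d + 2)*(d + 3)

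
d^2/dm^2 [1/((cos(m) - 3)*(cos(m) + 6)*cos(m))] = 3*(-8*(1 - cos(m)^2)^2/cos(m)^3 + 4*sin(m)^6/cos(m)^3 + cos(m)^3 - 11*cos(m)^2 - 108*tan(m)^2 - 38 - 130/cos(m) + 220/cos(m)^3)/((cos(m) - 3)^3*(cos(m) + 6)^3)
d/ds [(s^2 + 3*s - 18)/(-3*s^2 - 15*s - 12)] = 2*(-s^2 - 22*s - 51)/(3*(s^4 + 10*s^3 + 33*s^2 + 40*s + 16))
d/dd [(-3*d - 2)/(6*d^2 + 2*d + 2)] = (9*d^2 + 12*d - 1)/(2*(9*d^4 + 6*d^3 + 7*d^2 + 2*d + 1))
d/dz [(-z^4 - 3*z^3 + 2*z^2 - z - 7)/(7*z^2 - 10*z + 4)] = (-14*z^5 + 9*z^4 + 44*z^3 - 49*z^2 + 114*z - 74)/(49*z^4 - 140*z^3 + 156*z^2 - 80*z + 16)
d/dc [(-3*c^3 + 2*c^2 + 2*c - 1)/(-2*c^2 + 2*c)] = 3/2 + 1/(2*c^2)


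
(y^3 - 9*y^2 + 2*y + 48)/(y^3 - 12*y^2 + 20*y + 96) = (y - 3)/(y - 6)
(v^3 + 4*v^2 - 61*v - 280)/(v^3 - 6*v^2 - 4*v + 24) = (v^3 + 4*v^2 - 61*v - 280)/(v^3 - 6*v^2 - 4*v + 24)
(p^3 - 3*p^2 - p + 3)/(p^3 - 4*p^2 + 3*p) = (p + 1)/p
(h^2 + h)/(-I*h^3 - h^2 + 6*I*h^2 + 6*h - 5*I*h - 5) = I*h*(h + 1)/(h^3 - h^2*(6 + I) + h*(5 + 6*I) - 5*I)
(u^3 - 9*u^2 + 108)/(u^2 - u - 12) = (u^2 - 12*u + 36)/(u - 4)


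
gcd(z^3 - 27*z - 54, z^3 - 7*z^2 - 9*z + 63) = z + 3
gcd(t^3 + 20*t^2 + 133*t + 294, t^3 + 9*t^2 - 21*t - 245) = t^2 + 14*t + 49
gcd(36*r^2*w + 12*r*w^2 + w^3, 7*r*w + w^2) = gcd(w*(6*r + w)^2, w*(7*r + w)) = w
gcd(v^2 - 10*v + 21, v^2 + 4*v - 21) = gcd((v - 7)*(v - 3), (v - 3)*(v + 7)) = v - 3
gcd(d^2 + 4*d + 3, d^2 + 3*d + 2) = d + 1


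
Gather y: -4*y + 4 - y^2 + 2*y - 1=-y^2 - 2*y + 3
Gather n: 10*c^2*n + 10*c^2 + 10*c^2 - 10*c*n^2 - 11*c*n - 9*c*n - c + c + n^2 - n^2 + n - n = 20*c^2 - 10*c*n^2 + n*(10*c^2 - 20*c)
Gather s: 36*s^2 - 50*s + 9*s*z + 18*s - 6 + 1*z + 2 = 36*s^2 + s*(9*z - 32) + z - 4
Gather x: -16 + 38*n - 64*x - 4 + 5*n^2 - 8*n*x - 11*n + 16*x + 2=5*n^2 + 27*n + x*(-8*n - 48) - 18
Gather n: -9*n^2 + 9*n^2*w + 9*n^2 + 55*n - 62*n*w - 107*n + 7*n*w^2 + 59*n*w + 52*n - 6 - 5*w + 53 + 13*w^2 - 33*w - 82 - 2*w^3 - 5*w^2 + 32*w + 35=9*n^2*w + n*(7*w^2 - 3*w) - 2*w^3 + 8*w^2 - 6*w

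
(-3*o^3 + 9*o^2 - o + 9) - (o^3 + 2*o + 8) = -4*o^3 + 9*o^2 - 3*o + 1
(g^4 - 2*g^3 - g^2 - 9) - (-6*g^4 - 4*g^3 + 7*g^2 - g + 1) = 7*g^4 + 2*g^3 - 8*g^2 + g - 10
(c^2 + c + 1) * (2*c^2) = 2*c^4 + 2*c^3 + 2*c^2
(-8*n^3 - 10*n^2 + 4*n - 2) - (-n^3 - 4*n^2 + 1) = -7*n^3 - 6*n^2 + 4*n - 3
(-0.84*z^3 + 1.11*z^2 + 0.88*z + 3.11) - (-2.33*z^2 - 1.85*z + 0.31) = -0.84*z^3 + 3.44*z^2 + 2.73*z + 2.8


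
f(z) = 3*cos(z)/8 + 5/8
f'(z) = -3*sin(z)/8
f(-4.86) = 0.68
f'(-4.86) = -0.37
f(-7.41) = 0.79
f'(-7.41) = 0.34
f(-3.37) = 0.26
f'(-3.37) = -0.08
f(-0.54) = 0.95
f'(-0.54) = 0.19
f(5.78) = 0.95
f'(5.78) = 0.18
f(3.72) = 0.31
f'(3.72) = 0.21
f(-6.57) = 0.98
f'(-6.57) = 0.11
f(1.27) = 0.74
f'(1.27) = -0.36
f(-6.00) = 0.99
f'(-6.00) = -0.10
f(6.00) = 0.99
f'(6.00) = 0.10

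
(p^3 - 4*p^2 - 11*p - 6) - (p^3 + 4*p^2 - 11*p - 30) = 24 - 8*p^2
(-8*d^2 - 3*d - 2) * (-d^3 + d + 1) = 8*d^5 + 3*d^4 - 6*d^3 - 11*d^2 - 5*d - 2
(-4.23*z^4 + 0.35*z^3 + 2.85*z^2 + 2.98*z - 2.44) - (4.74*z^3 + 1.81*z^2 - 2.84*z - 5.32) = -4.23*z^4 - 4.39*z^3 + 1.04*z^2 + 5.82*z + 2.88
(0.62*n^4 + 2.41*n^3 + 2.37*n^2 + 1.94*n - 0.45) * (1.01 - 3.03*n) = -1.8786*n^5 - 6.6761*n^4 - 4.747*n^3 - 3.4845*n^2 + 3.3229*n - 0.4545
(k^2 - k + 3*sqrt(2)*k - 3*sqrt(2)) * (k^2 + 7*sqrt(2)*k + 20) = k^4 - k^3 + 10*sqrt(2)*k^3 - 10*sqrt(2)*k^2 + 62*k^2 - 62*k + 60*sqrt(2)*k - 60*sqrt(2)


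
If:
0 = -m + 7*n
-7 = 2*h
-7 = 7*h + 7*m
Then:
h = -7/2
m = 5/2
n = 5/14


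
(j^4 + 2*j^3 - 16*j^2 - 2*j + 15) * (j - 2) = j^5 - 20*j^3 + 30*j^2 + 19*j - 30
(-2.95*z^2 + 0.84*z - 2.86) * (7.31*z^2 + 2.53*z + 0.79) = -21.5645*z^4 - 1.3231*z^3 - 21.1119*z^2 - 6.5722*z - 2.2594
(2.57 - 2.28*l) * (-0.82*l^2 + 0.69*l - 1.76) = 1.8696*l^3 - 3.6806*l^2 + 5.7861*l - 4.5232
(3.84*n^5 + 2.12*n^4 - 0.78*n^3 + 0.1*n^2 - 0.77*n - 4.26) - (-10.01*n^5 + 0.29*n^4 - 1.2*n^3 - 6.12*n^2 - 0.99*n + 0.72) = 13.85*n^5 + 1.83*n^4 + 0.42*n^3 + 6.22*n^2 + 0.22*n - 4.98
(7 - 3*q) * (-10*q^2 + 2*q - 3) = 30*q^3 - 76*q^2 + 23*q - 21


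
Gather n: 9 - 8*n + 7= 16 - 8*n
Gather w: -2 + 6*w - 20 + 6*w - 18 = 12*w - 40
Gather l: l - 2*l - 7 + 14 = 7 - l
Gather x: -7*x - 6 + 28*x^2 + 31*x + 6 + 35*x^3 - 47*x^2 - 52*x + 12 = 35*x^3 - 19*x^2 - 28*x + 12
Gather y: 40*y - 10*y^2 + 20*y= -10*y^2 + 60*y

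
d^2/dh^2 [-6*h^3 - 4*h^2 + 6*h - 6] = -36*h - 8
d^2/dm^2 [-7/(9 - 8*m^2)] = 336*(8*m^2 + 3)/(8*m^2 - 9)^3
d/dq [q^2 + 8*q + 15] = 2*q + 8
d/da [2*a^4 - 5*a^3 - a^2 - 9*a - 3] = 8*a^3 - 15*a^2 - 2*a - 9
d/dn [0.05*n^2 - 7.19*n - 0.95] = 0.1*n - 7.19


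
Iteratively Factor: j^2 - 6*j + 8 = (j - 4)*(j - 2)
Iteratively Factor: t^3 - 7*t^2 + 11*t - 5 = (t - 5)*(t^2 - 2*t + 1) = (t - 5)*(t - 1)*(t - 1)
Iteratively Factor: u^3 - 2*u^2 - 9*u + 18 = (u - 3)*(u^2 + u - 6) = (u - 3)*(u - 2)*(u + 3)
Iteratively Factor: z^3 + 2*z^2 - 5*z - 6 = (z + 1)*(z^2 + z - 6) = (z + 1)*(z + 3)*(z - 2)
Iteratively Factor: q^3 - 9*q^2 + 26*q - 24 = (q - 2)*(q^2 - 7*q + 12) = (q - 4)*(q - 2)*(q - 3)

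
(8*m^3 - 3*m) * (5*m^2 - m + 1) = 40*m^5 - 8*m^4 - 7*m^3 + 3*m^2 - 3*m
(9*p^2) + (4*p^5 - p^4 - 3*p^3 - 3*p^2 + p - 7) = 4*p^5 - p^4 - 3*p^3 + 6*p^2 + p - 7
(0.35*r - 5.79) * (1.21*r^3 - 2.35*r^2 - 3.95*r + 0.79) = 0.4235*r^4 - 7.8284*r^3 + 12.224*r^2 + 23.147*r - 4.5741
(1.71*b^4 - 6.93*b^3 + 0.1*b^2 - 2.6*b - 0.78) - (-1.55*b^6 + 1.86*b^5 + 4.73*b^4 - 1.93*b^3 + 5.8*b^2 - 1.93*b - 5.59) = 1.55*b^6 - 1.86*b^5 - 3.02*b^4 - 5.0*b^3 - 5.7*b^2 - 0.67*b + 4.81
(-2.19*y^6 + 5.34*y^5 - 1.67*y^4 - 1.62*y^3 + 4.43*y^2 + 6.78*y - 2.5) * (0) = 0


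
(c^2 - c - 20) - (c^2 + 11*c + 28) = -12*c - 48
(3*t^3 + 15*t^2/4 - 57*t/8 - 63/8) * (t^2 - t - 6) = 3*t^5 + 3*t^4/4 - 231*t^3/8 - 93*t^2/4 + 405*t/8 + 189/4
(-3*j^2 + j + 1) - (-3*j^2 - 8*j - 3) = 9*j + 4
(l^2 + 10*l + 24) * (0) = 0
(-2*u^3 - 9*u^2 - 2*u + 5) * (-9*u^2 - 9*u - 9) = 18*u^5 + 99*u^4 + 117*u^3 + 54*u^2 - 27*u - 45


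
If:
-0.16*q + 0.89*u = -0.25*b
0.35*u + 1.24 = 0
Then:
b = 0.64*q + 12.6125714285714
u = -3.54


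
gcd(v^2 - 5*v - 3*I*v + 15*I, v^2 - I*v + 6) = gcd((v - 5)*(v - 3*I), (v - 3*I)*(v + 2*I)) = v - 3*I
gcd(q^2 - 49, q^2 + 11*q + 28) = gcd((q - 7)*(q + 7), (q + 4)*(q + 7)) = q + 7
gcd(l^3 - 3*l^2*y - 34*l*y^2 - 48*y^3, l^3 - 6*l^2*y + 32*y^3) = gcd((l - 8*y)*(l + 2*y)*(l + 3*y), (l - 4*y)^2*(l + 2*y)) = l + 2*y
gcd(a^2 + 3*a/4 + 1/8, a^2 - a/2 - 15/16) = 1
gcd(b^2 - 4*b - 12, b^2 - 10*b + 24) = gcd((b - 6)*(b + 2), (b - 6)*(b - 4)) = b - 6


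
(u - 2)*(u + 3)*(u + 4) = u^3 + 5*u^2 - 2*u - 24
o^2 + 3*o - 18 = (o - 3)*(o + 6)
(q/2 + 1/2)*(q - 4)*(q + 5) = q^3/2 + q^2 - 19*q/2 - 10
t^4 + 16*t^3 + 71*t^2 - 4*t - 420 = (t - 2)*(t + 5)*(t + 6)*(t + 7)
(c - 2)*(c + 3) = c^2 + c - 6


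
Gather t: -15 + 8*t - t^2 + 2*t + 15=-t^2 + 10*t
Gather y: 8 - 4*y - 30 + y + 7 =-3*y - 15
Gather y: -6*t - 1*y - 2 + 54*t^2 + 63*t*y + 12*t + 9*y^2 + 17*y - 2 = 54*t^2 + 6*t + 9*y^2 + y*(63*t + 16) - 4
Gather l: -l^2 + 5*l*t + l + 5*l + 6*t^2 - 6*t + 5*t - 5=-l^2 + l*(5*t + 6) + 6*t^2 - t - 5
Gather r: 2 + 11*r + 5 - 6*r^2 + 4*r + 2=-6*r^2 + 15*r + 9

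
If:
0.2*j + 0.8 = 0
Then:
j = -4.00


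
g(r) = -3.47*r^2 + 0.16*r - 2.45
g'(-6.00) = 41.80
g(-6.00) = -128.33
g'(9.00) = -62.30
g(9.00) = -282.08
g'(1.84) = -12.61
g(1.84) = -13.90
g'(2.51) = -17.26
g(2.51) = -23.91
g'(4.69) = -32.39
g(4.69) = -78.03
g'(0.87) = -5.88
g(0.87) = -4.94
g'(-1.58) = 11.13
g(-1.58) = -11.37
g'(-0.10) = 0.85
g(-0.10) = -2.50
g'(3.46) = -23.85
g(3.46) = -43.44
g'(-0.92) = 6.54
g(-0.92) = -5.53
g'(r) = 0.16 - 6.94*r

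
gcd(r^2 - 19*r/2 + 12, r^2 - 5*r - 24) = r - 8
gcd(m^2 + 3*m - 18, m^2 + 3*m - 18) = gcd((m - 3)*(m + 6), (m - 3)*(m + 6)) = m^2 + 3*m - 18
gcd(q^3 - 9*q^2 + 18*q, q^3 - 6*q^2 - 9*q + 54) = q^2 - 9*q + 18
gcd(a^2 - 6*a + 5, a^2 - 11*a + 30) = a - 5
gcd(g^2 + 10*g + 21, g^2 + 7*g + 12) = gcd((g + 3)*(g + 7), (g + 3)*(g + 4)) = g + 3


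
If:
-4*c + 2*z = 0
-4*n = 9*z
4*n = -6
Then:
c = 1/3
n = -3/2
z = 2/3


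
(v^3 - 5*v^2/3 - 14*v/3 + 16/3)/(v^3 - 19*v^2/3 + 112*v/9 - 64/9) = 3*(v + 2)/(3*v - 8)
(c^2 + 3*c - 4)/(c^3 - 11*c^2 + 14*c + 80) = (c^2 + 3*c - 4)/(c^3 - 11*c^2 + 14*c + 80)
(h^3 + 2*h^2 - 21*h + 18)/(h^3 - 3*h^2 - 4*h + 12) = (h^2 + 5*h - 6)/(h^2 - 4)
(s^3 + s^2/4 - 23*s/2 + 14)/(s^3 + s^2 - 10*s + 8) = (s - 7/4)/(s - 1)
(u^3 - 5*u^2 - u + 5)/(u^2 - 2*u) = (u^3 - 5*u^2 - u + 5)/(u*(u - 2))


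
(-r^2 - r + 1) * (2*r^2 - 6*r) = -2*r^4 + 4*r^3 + 8*r^2 - 6*r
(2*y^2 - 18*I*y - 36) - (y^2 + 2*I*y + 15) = y^2 - 20*I*y - 51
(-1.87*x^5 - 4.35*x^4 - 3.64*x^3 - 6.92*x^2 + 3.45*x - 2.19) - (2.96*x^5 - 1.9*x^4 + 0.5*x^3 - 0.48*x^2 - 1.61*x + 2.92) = -4.83*x^5 - 2.45*x^4 - 4.14*x^3 - 6.44*x^2 + 5.06*x - 5.11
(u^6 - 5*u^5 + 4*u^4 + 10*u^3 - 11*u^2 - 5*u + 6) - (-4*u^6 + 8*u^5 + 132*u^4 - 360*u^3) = 5*u^6 - 13*u^5 - 128*u^4 + 370*u^3 - 11*u^2 - 5*u + 6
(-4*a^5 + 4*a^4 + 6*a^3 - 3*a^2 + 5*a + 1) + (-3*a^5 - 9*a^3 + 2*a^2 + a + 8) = -7*a^5 + 4*a^4 - 3*a^3 - a^2 + 6*a + 9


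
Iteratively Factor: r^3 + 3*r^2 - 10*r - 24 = (r - 3)*(r^2 + 6*r + 8) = (r - 3)*(r + 4)*(r + 2)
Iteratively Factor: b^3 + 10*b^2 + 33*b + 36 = (b + 3)*(b^2 + 7*b + 12) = (b + 3)*(b + 4)*(b + 3)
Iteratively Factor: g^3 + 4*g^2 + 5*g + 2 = (g + 2)*(g^2 + 2*g + 1) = (g + 1)*(g + 2)*(g + 1)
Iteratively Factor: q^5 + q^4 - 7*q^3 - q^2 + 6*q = (q + 1)*(q^4 - 7*q^2 + 6*q) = (q - 2)*(q + 1)*(q^3 + 2*q^2 - 3*q) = q*(q - 2)*(q + 1)*(q^2 + 2*q - 3) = q*(q - 2)*(q - 1)*(q + 1)*(q + 3)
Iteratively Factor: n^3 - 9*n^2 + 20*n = (n - 5)*(n^2 - 4*n) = n*(n - 5)*(n - 4)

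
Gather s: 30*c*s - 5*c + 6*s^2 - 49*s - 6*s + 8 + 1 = -5*c + 6*s^2 + s*(30*c - 55) + 9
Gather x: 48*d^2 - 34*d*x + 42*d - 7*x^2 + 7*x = 48*d^2 + 42*d - 7*x^2 + x*(7 - 34*d)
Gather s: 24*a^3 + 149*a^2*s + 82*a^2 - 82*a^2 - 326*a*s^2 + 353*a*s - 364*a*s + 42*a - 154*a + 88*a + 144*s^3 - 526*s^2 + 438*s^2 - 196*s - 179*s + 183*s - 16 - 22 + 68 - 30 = 24*a^3 - 24*a + 144*s^3 + s^2*(-326*a - 88) + s*(149*a^2 - 11*a - 192)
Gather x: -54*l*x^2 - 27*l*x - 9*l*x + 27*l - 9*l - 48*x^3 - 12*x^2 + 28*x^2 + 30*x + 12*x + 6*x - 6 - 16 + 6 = 18*l - 48*x^3 + x^2*(16 - 54*l) + x*(48 - 36*l) - 16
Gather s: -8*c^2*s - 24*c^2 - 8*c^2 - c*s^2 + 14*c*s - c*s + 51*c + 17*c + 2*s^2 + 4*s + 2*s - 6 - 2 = -32*c^2 + 68*c + s^2*(2 - c) + s*(-8*c^2 + 13*c + 6) - 8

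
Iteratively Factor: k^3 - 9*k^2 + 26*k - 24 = (k - 4)*(k^2 - 5*k + 6) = (k - 4)*(k - 3)*(k - 2)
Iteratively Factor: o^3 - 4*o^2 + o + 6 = (o - 3)*(o^2 - o - 2) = (o - 3)*(o + 1)*(o - 2)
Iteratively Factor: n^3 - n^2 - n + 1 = (n - 1)*(n^2 - 1) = (n - 1)^2*(n + 1)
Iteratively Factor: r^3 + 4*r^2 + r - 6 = (r + 2)*(r^2 + 2*r - 3) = (r - 1)*(r + 2)*(r + 3)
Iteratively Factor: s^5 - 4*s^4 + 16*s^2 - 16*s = (s - 2)*(s^4 - 2*s^3 - 4*s^2 + 8*s) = s*(s - 2)*(s^3 - 2*s^2 - 4*s + 8) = s*(s - 2)*(s + 2)*(s^2 - 4*s + 4) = s*(s - 2)^2*(s + 2)*(s - 2)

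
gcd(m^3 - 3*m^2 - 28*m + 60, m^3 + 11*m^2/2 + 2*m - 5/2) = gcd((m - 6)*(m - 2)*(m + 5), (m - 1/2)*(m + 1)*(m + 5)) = m + 5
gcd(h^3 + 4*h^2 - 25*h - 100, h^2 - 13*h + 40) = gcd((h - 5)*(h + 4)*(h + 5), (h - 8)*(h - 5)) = h - 5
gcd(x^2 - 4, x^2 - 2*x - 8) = x + 2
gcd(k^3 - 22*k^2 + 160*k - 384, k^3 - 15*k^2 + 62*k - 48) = k^2 - 14*k + 48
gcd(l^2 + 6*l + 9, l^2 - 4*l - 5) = 1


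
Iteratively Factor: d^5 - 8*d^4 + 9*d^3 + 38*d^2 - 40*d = (d - 5)*(d^4 - 3*d^3 - 6*d^2 + 8*d) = (d - 5)*(d + 2)*(d^3 - 5*d^2 + 4*d) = d*(d - 5)*(d + 2)*(d^2 - 5*d + 4) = d*(d - 5)*(d - 4)*(d + 2)*(d - 1)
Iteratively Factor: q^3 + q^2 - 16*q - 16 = (q + 1)*(q^2 - 16) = (q + 1)*(q + 4)*(q - 4)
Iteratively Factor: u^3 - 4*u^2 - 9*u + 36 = (u - 3)*(u^2 - u - 12) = (u - 4)*(u - 3)*(u + 3)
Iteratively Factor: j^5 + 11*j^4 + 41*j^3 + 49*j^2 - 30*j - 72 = (j + 2)*(j^4 + 9*j^3 + 23*j^2 + 3*j - 36) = (j + 2)*(j + 4)*(j^3 + 5*j^2 + 3*j - 9) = (j + 2)*(j + 3)*(j + 4)*(j^2 + 2*j - 3) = (j + 2)*(j + 3)^2*(j + 4)*(j - 1)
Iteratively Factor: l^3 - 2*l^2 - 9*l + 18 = (l - 3)*(l^2 + l - 6) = (l - 3)*(l - 2)*(l + 3)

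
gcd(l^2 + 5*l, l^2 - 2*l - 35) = l + 5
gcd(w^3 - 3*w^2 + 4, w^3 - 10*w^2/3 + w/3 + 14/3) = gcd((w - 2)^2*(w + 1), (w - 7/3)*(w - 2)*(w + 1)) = w^2 - w - 2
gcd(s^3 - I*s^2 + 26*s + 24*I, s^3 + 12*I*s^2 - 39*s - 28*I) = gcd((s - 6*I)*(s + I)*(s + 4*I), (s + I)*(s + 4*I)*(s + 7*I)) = s^2 + 5*I*s - 4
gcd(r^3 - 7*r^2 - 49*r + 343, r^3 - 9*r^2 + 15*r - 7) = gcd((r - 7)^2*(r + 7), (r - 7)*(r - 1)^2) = r - 7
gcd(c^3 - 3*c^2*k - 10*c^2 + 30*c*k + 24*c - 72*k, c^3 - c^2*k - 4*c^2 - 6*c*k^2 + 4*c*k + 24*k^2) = c^2 - 3*c*k - 4*c + 12*k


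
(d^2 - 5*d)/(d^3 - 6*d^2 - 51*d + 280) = d/(d^2 - d - 56)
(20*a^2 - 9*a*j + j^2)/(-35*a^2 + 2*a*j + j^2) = (-4*a + j)/(7*a + j)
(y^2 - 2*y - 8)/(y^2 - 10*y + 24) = (y + 2)/(y - 6)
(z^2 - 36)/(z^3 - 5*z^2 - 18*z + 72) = (z + 6)/(z^2 + z - 12)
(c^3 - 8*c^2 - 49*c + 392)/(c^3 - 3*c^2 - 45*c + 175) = (c^2 - 15*c + 56)/(c^2 - 10*c + 25)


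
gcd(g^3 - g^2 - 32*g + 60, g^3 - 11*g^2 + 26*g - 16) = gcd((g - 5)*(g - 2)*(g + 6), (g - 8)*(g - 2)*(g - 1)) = g - 2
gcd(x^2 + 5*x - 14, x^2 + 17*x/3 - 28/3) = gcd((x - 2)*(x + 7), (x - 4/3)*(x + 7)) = x + 7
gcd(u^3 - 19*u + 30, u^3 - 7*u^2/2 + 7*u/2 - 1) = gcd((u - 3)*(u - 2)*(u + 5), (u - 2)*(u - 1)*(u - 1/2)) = u - 2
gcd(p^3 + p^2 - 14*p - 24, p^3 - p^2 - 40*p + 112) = p - 4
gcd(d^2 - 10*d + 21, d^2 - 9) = d - 3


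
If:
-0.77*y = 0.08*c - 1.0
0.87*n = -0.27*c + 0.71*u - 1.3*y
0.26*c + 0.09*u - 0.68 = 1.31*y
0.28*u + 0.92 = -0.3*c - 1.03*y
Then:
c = 9.30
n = -15.19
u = -14.47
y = 0.33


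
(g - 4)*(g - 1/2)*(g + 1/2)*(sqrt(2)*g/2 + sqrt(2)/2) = sqrt(2)*g^4/2 - 3*sqrt(2)*g^3/2 - 17*sqrt(2)*g^2/8 + 3*sqrt(2)*g/8 + sqrt(2)/2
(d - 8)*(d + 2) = d^2 - 6*d - 16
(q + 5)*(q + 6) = q^2 + 11*q + 30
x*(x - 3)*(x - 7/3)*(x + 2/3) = x^4 - 14*x^3/3 + 31*x^2/9 + 14*x/3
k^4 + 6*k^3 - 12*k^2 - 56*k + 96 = (k - 2)^2*(k + 4)*(k + 6)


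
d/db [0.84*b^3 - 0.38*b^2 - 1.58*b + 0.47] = 2.52*b^2 - 0.76*b - 1.58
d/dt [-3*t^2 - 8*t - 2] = -6*t - 8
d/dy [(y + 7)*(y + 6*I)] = 2*y + 7 + 6*I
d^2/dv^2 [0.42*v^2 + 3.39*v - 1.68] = 0.840000000000000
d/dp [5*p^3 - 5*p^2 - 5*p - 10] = 15*p^2 - 10*p - 5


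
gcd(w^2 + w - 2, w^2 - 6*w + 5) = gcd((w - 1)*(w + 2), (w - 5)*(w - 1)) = w - 1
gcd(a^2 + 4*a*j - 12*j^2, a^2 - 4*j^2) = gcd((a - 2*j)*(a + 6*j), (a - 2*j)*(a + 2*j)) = a - 2*j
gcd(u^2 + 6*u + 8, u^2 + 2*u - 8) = u + 4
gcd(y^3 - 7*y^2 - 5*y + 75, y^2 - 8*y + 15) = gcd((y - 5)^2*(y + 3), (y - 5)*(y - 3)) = y - 5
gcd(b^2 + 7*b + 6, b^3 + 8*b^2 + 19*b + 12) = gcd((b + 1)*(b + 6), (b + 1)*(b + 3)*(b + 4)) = b + 1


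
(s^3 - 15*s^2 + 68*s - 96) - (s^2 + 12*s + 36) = s^3 - 16*s^2 + 56*s - 132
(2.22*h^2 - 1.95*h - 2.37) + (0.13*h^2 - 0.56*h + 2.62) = 2.35*h^2 - 2.51*h + 0.25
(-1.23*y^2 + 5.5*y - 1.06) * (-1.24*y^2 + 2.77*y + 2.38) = 1.5252*y^4 - 10.2271*y^3 + 13.622*y^2 + 10.1538*y - 2.5228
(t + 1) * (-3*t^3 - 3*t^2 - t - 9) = -3*t^4 - 6*t^3 - 4*t^2 - 10*t - 9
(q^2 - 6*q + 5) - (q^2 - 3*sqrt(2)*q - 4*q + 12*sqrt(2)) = -2*q + 3*sqrt(2)*q - 12*sqrt(2) + 5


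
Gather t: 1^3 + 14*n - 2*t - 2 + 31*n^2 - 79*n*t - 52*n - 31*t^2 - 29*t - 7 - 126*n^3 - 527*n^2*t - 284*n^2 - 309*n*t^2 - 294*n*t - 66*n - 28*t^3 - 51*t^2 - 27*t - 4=-126*n^3 - 253*n^2 - 104*n - 28*t^3 + t^2*(-309*n - 82) + t*(-527*n^2 - 373*n - 58) - 12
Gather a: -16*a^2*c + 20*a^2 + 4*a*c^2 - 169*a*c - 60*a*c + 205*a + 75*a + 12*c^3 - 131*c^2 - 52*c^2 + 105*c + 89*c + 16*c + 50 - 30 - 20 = a^2*(20 - 16*c) + a*(4*c^2 - 229*c + 280) + 12*c^3 - 183*c^2 + 210*c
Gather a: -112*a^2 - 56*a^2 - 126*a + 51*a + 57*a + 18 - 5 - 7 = -168*a^2 - 18*a + 6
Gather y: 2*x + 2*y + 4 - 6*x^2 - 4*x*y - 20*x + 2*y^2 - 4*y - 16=-6*x^2 - 18*x + 2*y^2 + y*(-4*x - 2) - 12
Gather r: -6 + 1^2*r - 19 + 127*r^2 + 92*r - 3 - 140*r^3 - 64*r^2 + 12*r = -140*r^3 + 63*r^2 + 105*r - 28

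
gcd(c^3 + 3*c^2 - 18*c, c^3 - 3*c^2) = c^2 - 3*c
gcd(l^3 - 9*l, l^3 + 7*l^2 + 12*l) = l^2 + 3*l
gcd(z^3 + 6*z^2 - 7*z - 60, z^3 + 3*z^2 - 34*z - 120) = z^2 + 9*z + 20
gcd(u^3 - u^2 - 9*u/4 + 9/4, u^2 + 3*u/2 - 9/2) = u - 3/2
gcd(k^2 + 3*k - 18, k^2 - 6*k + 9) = k - 3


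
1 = 1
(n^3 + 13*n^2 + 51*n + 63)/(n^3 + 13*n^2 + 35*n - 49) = (n^2 + 6*n + 9)/(n^2 + 6*n - 7)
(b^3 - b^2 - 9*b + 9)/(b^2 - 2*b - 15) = (b^2 - 4*b + 3)/(b - 5)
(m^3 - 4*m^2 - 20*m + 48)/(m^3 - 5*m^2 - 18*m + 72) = (m - 2)/(m - 3)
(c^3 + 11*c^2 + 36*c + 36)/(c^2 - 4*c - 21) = (c^2 + 8*c + 12)/(c - 7)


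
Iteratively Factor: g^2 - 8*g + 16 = (g - 4)*(g - 4)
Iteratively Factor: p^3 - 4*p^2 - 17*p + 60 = (p + 4)*(p^2 - 8*p + 15) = (p - 5)*(p + 4)*(p - 3)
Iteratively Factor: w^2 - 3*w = (w)*(w - 3)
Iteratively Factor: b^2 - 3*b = (b)*(b - 3)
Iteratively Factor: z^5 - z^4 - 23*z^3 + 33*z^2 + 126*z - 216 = (z + 4)*(z^4 - 5*z^3 - 3*z^2 + 45*z - 54) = (z - 2)*(z + 4)*(z^3 - 3*z^2 - 9*z + 27) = (z - 3)*(z - 2)*(z + 4)*(z^2 - 9) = (z - 3)^2*(z - 2)*(z + 4)*(z + 3)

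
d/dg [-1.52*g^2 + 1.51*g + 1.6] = 1.51 - 3.04*g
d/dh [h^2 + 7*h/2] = 2*h + 7/2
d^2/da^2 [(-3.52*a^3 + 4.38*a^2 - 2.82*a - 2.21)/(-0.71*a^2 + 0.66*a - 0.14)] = (1.77635683940025e-15*a^5 - 7.105427357601e-15*a^4 + 1.105036*a^3 + 7.34511*a^2 - 7.481532*a + 1.835444)/(0.357911*a^6 - 0.998118*a^5 + 1.13955*a^4 - 0.68112*a^3 + 0.2247*a^2 - 0.038808*a + 0.002744)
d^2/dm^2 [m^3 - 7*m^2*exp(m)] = -7*m^2*exp(m) - 28*m*exp(m) + 6*m - 14*exp(m)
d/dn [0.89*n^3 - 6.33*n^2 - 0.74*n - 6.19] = 2.67*n^2 - 12.66*n - 0.74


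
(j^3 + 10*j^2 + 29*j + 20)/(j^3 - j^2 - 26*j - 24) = (j + 5)/(j - 6)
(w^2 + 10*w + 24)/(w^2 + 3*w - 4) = (w + 6)/(w - 1)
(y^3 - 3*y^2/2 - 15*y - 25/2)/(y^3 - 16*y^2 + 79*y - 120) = (2*y^2 + 7*y + 5)/(2*(y^2 - 11*y + 24))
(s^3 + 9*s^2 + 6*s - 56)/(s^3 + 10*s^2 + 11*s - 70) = (s + 4)/(s + 5)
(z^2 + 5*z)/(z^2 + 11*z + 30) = z/(z + 6)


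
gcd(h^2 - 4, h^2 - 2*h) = h - 2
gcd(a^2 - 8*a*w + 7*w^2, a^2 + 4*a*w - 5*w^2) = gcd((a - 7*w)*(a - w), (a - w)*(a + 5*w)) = -a + w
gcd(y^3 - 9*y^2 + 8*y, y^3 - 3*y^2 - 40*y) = y^2 - 8*y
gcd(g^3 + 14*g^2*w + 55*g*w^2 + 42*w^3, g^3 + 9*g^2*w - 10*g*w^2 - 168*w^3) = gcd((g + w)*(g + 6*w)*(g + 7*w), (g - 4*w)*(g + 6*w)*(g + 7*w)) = g^2 + 13*g*w + 42*w^2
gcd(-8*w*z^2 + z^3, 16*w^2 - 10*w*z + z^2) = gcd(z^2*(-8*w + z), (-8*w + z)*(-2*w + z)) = -8*w + z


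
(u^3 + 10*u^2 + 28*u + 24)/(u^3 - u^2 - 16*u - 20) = (u + 6)/(u - 5)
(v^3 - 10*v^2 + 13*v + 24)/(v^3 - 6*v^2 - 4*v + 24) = (v^3 - 10*v^2 + 13*v + 24)/(v^3 - 6*v^2 - 4*v + 24)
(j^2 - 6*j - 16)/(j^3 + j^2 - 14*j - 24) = (j - 8)/(j^2 - j - 12)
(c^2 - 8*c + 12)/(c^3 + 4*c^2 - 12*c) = (c - 6)/(c*(c + 6))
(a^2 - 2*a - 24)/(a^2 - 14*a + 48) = (a + 4)/(a - 8)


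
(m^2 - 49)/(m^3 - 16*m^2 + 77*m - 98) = (m + 7)/(m^2 - 9*m + 14)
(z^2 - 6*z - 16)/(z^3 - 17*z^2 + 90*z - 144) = (z + 2)/(z^2 - 9*z + 18)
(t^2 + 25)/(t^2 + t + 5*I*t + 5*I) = (t - 5*I)/(t + 1)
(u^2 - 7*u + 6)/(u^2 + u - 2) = (u - 6)/(u + 2)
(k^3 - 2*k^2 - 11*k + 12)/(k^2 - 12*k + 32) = (k^2 + 2*k - 3)/(k - 8)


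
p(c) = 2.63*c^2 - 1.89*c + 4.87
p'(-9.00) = -49.23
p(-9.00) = 234.91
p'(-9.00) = -49.23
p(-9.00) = 234.91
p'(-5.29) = -29.72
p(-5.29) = 88.47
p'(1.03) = 3.53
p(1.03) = 5.71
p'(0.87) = 2.69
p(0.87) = 5.22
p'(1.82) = 7.68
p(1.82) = 10.14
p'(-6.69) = -37.08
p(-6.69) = 135.22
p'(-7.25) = -40.02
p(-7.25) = 156.81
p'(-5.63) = -31.50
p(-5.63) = 98.87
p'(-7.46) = -41.13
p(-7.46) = 165.33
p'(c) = 5.26*c - 1.89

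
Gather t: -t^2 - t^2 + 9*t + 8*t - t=-2*t^2 + 16*t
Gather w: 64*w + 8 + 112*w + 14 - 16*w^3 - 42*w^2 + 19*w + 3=-16*w^3 - 42*w^2 + 195*w + 25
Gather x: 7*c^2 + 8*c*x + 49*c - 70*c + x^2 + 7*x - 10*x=7*c^2 - 21*c + x^2 + x*(8*c - 3)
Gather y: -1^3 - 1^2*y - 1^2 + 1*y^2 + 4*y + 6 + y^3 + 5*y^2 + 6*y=y^3 + 6*y^2 + 9*y + 4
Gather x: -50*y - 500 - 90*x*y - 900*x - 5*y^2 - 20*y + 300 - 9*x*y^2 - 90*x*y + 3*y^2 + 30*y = x*(-9*y^2 - 180*y - 900) - 2*y^2 - 40*y - 200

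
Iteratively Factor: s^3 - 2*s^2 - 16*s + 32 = (s + 4)*(s^2 - 6*s + 8) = (s - 4)*(s + 4)*(s - 2)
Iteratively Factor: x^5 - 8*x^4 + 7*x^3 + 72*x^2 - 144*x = (x - 3)*(x^4 - 5*x^3 - 8*x^2 + 48*x) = (x - 4)*(x - 3)*(x^3 - x^2 - 12*x) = (x - 4)*(x - 3)*(x + 3)*(x^2 - 4*x) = (x - 4)^2*(x - 3)*(x + 3)*(x)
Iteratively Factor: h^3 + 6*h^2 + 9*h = (h)*(h^2 + 6*h + 9) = h*(h + 3)*(h + 3)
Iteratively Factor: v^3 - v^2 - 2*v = (v)*(v^2 - v - 2) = v*(v + 1)*(v - 2)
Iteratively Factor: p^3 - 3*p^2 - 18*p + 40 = (p - 5)*(p^2 + 2*p - 8) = (p - 5)*(p - 2)*(p + 4)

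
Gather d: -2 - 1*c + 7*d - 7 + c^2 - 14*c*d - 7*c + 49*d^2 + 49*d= c^2 - 8*c + 49*d^2 + d*(56 - 14*c) - 9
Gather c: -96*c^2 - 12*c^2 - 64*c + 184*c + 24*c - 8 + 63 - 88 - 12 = -108*c^2 + 144*c - 45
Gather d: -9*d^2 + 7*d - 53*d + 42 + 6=-9*d^2 - 46*d + 48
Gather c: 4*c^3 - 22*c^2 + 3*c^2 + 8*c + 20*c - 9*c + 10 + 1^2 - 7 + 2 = 4*c^3 - 19*c^2 + 19*c + 6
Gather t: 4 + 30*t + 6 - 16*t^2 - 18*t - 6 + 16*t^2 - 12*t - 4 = 0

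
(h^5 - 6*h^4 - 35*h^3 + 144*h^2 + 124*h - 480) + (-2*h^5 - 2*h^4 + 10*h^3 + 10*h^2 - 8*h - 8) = -h^5 - 8*h^4 - 25*h^3 + 154*h^2 + 116*h - 488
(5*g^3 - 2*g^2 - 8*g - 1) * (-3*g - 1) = -15*g^4 + g^3 + 26*g^2 + 11*g + 1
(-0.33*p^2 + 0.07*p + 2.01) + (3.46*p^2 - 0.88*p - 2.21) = 3.13*p^2 - 0.81*p - 0.2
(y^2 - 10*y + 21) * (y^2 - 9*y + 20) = y^4 - 19*y^3 + 131*y^2 - 389*y + 420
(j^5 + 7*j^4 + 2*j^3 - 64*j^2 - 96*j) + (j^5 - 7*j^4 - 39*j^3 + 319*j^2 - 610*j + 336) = 2*j^5 - 37*j^3 + 255*j^2 - 706*j + 336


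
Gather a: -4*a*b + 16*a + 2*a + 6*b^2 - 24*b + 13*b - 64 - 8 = a*(18 - 4*b) + 6*b^2 - 11*b - 72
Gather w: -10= -10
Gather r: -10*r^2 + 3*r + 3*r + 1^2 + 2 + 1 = -10*r^2 + 6*r + 4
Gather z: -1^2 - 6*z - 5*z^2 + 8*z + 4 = -5*z^2 + 2*z + 3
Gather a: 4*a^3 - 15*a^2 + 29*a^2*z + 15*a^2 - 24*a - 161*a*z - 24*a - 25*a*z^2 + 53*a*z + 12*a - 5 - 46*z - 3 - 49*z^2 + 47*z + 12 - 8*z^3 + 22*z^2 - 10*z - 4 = 4*a^3 + 29*a^2*z + a*(-25*z^2 - 108*z - 36) - 8*z^3 - 27*z^2 - 9*z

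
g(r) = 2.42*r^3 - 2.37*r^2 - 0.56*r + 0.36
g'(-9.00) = 630.16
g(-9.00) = -1950.75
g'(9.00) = 544.84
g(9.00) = 1567.53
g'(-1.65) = 27.03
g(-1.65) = -16.04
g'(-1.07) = 12.82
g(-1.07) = -4.72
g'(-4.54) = 170.60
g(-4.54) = -272.40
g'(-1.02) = 11.83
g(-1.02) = -4.10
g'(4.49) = 124.52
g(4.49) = 169.12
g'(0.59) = -0.83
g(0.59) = -0.30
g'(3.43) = 68.59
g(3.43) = 68.21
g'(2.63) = 37.19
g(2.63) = 26.52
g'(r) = 7.26*r^2 - 4.74*r - 0.56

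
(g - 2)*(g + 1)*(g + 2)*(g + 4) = g^4 + 5*g^3 - 20*g - 16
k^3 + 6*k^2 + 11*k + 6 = (k + 1)*(k + 2)*(k + 3)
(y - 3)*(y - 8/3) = y^2 - 17*y/3 + 8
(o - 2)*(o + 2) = o^2 - 4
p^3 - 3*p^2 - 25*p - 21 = (p - 7)*(p + 1)*(p + 3)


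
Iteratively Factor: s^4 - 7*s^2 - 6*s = (s + 2)*(s^3 - 2*s^2 - 3*s) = (s + 1)*(s + 2)*(s^2 - 3*s) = s*(s + 1)*(s + 2)*(s - 3)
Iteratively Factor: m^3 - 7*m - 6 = (m - 3)*(m^2 + 3*m + 2) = (m - 3)*(m + 2)*(m + 1)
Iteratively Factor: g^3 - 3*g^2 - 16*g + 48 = (g - 3)*(g^2 - 16) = (g - 3)*(g + 4)*(g - 4)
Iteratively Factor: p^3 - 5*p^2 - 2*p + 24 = (p + 2)*(p^2 - 7*p + 12) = (p - 4)*(p + 2)*(p - 3)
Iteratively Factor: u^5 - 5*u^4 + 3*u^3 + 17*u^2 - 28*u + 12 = (u - 2)*(u^4 - 3*u^3 - 3*u^2 + 11*u - 6) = (u - 3)*(u - 2)*(u^3 - 3*u + 2) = (u - 3)*(u - 2)*(u - 1)*(u^2 + u - 2) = (u - 3)*(u - 2)*(u - 1)*(u + 2)*(u - 1)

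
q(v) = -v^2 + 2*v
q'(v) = 2 - 2*v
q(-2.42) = -10.70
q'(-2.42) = 6.84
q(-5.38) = -39.70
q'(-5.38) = 12.76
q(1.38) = 0.86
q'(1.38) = -0.76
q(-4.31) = -27.20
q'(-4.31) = 10.62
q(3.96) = -7.76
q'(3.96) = -5.92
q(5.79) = -21.94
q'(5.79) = -9.58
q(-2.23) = -9.43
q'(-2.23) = 6.46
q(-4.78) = -32.41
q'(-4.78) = 11.56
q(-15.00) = -255.00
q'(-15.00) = 32.00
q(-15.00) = -255.00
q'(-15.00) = 32.00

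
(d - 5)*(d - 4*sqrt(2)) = d^2 - 4*sqrt(2)*d - 5*d + 20*sqrt(2)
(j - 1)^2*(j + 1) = j^3 - j^2 - j + 1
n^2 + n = n*(n + 1)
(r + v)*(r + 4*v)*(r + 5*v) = r^3 + 10*r^2*v + 29*r*v^2 + 20*v^3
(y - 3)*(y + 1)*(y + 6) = y^3 + 4*y^2 - 15*y - 18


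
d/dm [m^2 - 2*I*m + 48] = 2*m - 2*I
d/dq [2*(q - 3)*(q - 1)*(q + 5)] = 6*q^2 + 4*q - 34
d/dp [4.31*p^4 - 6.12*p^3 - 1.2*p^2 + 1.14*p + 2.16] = 17.24*p^3 - 18.36*p^2 - 2.4*p + 1.14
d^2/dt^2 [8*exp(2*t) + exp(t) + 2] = (32*exp(t) + 1)*exp(t)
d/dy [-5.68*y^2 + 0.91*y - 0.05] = 0.91 - 11.36*y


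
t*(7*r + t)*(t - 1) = 7*r*t^2 - 7*r*t + t^3 - t^2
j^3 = j^3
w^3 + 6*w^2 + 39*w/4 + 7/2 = (w + 1/2)*(w + 2)*(w + 7/2)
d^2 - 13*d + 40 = (d - 8)*(d - 5)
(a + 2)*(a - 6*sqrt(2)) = a^2 - 6*sqrt(2)*a + 2*a - 12*sqrt(2)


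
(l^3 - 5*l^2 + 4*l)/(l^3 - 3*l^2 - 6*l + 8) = l/(l + 2)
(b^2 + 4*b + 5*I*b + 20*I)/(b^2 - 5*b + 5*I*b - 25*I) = (b + 4)/(b - 5)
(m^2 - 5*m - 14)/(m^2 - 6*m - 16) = (m - 7)/(m - 8)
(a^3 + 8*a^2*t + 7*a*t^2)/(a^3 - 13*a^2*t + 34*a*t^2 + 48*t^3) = a*(a + 7*t)/(a^2 - 14*a*t + 48*t^2)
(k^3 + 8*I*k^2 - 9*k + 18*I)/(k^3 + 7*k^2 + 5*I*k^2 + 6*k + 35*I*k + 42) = (k + 3*I)/(k + 7)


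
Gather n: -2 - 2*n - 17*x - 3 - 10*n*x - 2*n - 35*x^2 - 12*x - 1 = n*(-10*x - 4) - 35*x^2 - 29*x - 6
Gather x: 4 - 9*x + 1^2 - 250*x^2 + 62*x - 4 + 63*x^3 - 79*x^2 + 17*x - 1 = 63*x^3 - 329*x^2 + 70*x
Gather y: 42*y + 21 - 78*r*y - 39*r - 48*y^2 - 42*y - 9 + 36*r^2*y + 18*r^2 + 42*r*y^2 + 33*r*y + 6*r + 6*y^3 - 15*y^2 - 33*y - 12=18*r^2 - 33*r + 6*y^3 + y^2*(42*r - 63) + y*(36*r^2 - 45*r - 33)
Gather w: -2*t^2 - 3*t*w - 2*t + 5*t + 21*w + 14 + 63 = -2*t^2 + 3*t + w*(21 - 3*t) + 77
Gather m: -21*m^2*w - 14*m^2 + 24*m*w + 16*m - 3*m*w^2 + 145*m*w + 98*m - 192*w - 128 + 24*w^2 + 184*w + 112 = m^2*(-21*w - 14) + m*(-3*w^2 + 169*w + 114) + 24*w^2 - 8*w - 16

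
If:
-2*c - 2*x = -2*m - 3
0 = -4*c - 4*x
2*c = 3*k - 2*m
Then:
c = -x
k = -2*x/3 - 1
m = -3/2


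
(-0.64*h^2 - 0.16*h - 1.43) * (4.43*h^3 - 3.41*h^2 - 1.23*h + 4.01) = -2.8352*h^5 + 1.4736*h^4 - 5.0021*h^3 + 2.5067*h^2 + 1.1173*h - 5.7343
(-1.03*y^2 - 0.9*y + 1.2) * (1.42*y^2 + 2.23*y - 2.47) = -1.4626*y^4 - 3.5749*y^3 + 2.2411*y^2 + 4.899*y - 2.964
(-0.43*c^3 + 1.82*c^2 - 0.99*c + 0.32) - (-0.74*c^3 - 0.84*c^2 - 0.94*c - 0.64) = 0.31*c^3 + 2.66*c^2 - 0.05*c + 0.96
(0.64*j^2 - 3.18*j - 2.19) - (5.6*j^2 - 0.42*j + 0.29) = -4.96*j^2 - 2.76*j - 2.48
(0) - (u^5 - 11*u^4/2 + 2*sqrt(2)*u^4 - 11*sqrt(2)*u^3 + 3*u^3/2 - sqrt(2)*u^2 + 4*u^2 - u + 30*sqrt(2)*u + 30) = -u^5 - 2*sqrt(2)*u^4 + 11*u^4/2 - 3*u^3/2 + 11*sqrt(2)*u^3 - 4*u^2 + sqrt(2)*u^2 - 30*sqrt(2)*u + u - 30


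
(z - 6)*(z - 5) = z^2 - 11*z + 30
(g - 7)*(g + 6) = g^2 - g - 42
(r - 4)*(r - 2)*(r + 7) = r^3 + r^2 - 34*r + 56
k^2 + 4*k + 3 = (k + 1)*(k + 3)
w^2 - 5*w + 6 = (w - 3)*(w - 2)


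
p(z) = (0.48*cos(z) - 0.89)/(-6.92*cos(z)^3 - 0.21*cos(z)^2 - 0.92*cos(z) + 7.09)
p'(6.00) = -194.73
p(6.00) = 3.81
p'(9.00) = 0.04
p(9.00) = -0.10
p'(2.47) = 0.06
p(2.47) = -0.12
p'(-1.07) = -0.03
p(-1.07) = -0.11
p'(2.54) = 0.06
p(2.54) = -0.11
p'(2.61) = 0.05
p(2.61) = -0.11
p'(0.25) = 25.89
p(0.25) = 1.45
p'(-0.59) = -0.75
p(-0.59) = -0.22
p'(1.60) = -0.05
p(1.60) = -0.13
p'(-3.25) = 0.01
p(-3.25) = -0.09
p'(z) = (0.48*cos(z) - 0.89)*(-20.76*sin(z)*cos(z)^2 - 0.42*sin(z)*cos(z) - 0.92*sin(z))/(-6.92*cos(z)^3 - 0.21*cos(z)^2 - 0.92*cos(z) + 7.09)^2 - 0.48*sin(z)/(-6.92*cos(z)^3 - 0.21*cos(z)^2 - 0.92*cos(z) + 7.09)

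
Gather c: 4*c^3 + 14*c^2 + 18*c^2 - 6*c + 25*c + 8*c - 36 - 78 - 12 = 4*c^3 + 32*c^2 + 27*c - 126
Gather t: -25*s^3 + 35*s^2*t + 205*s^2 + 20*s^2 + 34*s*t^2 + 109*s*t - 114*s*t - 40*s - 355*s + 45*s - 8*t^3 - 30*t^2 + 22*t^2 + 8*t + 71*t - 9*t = -25*s^3 + 225*s^2 - 350*s - 8*t^3 + t^2*(34*s - 8) + t*(35*s^2 - 5*s + 70)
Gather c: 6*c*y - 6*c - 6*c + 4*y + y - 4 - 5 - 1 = c*(6*y - 12) + 5*y - 10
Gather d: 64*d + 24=64*d + 24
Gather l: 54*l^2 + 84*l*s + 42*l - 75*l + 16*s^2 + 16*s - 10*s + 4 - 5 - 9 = 54*l^2 + l*(84*s - 33) + 16*s^2 + 6*s - 10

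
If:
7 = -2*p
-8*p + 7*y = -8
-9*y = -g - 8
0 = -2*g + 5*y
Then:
No Solution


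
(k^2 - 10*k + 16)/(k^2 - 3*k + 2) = (k - 8)/(k - 1)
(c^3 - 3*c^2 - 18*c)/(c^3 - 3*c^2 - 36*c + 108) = c*(c + 3)/(c^2 + 3*c - 18)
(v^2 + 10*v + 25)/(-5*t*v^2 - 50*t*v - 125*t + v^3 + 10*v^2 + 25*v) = -1/(5*t - v)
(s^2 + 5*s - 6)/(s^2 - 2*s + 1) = (s + 6)/(s - 1)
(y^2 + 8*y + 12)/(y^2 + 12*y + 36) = (y + 2)/(y + 6)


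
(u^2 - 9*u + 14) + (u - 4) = u^2 - 8*u + 10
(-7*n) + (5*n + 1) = 1 - 2*n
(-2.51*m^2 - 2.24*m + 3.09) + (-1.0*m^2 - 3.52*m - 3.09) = -3.51*m^2 - 5.76*m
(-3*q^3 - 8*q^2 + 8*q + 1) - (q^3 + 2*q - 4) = -4*q^3 - 8*q^2 + 6*q + 5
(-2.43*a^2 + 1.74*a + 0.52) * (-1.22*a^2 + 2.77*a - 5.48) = 2.9646*a^4 - 8.8539*a^3 + 17.5018*a^2 - 8.0948*a - 2.8496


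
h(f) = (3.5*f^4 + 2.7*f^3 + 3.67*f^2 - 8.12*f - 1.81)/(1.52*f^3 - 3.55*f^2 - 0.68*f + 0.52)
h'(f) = (-4.56*f^2 + 7.1*f + 0.68)*(3.5*f^4 + 2.7*f^3 + 3.67*f^2 - 8.12*f - 1.81)/(1.52*f^3 - 3.55*f^2 - 0.68*f + 0.52)^2 + (14.0*f^3 + 8.1*f^2 + 7.34*f - 8.12)/(1.52*f^3 - 3.55*f^2 - 0.68*f + 0.52)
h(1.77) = -13.22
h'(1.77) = -36.02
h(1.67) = -10.09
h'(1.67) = -27.28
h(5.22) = 26.10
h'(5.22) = -0.13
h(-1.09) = -2.61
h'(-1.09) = -1.61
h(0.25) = -23.41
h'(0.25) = -371.03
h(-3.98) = -5.35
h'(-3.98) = 1.73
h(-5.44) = -8.05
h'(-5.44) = 1.94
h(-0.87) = -3.21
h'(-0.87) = -4.31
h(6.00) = 26.41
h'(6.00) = 0.81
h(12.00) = 36.85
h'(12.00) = 2.09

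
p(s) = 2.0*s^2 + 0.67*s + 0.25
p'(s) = 4.0*s + 0.67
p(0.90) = 2.47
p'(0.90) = 4.27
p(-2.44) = 10.52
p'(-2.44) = -9.09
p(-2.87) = 14.80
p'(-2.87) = -10.81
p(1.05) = 3.16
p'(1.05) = 4.87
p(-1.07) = 1.82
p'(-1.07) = -3.61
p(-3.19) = 18.46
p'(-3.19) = -12.09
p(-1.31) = 2.80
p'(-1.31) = -4.57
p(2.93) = 19.38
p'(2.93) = 12.39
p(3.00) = 20.26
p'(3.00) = 12.67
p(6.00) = 76.27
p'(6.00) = 24.67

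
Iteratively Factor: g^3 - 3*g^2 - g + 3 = (g - 1)*(g^2 - 2*g - 3) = (g - 1)*(g + 1)*(g - 3)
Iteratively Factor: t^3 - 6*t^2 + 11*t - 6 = (t - 3)*(t^2 - 3*t + 2) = (t - 3)*(t - 1)*(t - 2)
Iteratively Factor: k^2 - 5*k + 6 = (k - 3)*(k - 2)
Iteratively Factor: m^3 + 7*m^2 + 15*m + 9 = (m + 3)*(m^2 + 4*m + 3) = (m + 3)^2*(m + 1)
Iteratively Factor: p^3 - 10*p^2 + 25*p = (p - 5)*(p^2 - 5*p) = (p - 5)^2*(p)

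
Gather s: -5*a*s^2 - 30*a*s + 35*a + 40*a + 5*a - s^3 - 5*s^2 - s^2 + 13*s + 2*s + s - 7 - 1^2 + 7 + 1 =80*a - s^3 + s^2*(-5*a - 6) + s*(16 - 30*a)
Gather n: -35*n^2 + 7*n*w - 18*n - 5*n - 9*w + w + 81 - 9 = -35*n^2 + n*(7*w - 23) - 8*w + 72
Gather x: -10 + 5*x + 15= 5*x + 5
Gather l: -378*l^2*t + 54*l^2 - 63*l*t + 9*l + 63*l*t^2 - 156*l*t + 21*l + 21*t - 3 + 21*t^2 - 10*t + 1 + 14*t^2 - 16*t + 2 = l^2*(54 - 378*t) + l*(63*t^2 - 219*t + 30) + 35*t^2 - 5*t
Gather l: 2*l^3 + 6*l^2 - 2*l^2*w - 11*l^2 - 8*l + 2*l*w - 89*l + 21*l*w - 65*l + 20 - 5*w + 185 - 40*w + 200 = 2*l^3 + l^2*(-2*w - 5) + l*(23*w - 162) - 45*w + 405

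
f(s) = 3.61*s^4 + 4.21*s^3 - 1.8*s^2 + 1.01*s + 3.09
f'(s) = 14.44*s^3 + 12.63*s^2 - 3.6*s + 1.01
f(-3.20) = 222.01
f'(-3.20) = -331.31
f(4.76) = 2274.42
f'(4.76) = 1827.40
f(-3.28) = 249.68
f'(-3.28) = -360.86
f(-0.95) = -0.16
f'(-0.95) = 3.45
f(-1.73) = 6.49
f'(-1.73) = -29.73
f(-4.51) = 1069.25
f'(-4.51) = -1050.50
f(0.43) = 3.65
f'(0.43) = 2.95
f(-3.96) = 597.17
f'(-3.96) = -683.39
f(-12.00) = 67313.85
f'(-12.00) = -23089.39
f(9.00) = 26620.68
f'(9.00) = 11518.40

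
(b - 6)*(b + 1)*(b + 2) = b^3 - 3*b^2 - 16*b - 12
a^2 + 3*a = a*(a + 3)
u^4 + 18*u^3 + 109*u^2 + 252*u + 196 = (u + 2)^2*(u + 7)^2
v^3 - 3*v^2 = v^2*(v - 3)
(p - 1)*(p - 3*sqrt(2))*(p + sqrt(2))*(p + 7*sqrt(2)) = p^4 - p^3 + 5*sqrt(2)*p^3 - 34*p^2 - 5*sqrt(2)*p^2 - 42*sqrt(2)*p + 34*p + 42*sqrt(2)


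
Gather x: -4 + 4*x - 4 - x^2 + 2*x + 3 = -x^2 + 6*x - 5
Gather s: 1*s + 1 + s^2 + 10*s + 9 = s^2 + 11*s + 10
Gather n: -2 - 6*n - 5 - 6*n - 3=-12*n - 10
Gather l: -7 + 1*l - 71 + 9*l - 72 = 10*l - 150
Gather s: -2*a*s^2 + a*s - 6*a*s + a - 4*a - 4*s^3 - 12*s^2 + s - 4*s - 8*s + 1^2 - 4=-3*a - 4*s^3 + s^2*(-2*a - 12) + s*(-5*a - 11) - 3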